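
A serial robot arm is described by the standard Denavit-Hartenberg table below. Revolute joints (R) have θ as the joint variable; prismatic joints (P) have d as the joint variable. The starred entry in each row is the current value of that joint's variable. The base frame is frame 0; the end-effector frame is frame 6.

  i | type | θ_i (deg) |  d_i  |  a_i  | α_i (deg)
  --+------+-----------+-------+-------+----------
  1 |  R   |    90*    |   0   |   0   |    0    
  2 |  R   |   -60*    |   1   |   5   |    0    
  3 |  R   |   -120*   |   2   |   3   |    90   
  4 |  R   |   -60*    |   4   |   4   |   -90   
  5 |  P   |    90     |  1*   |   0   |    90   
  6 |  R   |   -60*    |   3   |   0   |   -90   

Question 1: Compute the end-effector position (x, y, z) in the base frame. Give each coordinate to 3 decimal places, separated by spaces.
after link 1: o_1 = (0.0000, 0.0000, 0.0000)
after link 2: o_2 = (4.3301, 2.5000, 1.0000)
after link 3: o_3 = (4.3301, -0.5000, 3.0000)
after link 4: o_4 = (0.3301, -2.5000, -0.4641)
after link 5: o_5 = (0.3301, -3.3660, 0.0359)
after link 6: o_6 = (0.3301, -4.8660, -2.5622)

0.330 -4.866 -2.562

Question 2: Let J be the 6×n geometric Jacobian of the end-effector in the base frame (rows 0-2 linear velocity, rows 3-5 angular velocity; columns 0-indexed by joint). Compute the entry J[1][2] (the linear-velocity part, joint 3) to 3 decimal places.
axis z_2 = (0.0000,0.0000,1.0000); lever o_n−o_2 = (-4.0000,-7.3660,-3.5622)
cross product → J_v[:, 2] = (7.3660,-4.0000,0.0000)
J_ω[:, 2] = z_2
entry J[1][2] = -4.0000

-4.000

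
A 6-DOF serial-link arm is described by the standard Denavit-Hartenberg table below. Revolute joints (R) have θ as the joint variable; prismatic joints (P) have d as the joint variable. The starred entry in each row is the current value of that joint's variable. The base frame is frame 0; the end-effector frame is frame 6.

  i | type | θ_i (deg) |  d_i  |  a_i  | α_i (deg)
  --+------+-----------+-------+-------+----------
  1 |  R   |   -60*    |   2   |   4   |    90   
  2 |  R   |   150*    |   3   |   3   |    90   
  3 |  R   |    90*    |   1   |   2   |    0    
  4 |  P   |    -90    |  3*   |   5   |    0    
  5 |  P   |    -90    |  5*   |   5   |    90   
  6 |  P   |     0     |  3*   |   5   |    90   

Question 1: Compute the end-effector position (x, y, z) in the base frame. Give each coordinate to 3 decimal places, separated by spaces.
6.415 -1.111 12.294

after link 1: o_1 = (2.0000, -3.4641, 2.0000)
after link 2: o_2 = (-1.8971, -2.7141, 3.5000)
after link 3: o_3 = (-3.3792, -4.1471, 4.3660)
after link 4: o_4 = (-4.7942, -1.6962, 9.4641)
after link 5: o_5 = (0.7859, -1.3612, 13.7942)
after link 6: o_6 = (6.4151, -1.1112, 12.2942)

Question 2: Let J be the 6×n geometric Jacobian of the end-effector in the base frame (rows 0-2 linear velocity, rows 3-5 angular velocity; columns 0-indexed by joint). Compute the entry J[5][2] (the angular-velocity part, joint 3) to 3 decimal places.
0.866

axis z_2 = (0.2500,-0.4330,0.8660); lever o_n−o_2 = (8.3122,1.6029,8.7942)
cross product → J_v[:, 2] = (-5.1962,5.0000,4.0000)
J_ω[:, 2] = z_2
entry J[5][2] = 0.8660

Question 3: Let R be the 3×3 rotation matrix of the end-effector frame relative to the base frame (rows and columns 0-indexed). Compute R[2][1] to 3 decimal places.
End-effector y-axis (col 1 of R) = (0.4330,-0.7500,-0.5000)
R[2][1] = -0.5000

-0.500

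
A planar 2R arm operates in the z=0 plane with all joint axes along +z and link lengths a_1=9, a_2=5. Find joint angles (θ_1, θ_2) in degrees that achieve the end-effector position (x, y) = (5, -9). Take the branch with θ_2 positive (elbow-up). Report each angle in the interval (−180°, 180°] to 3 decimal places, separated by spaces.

-90.000 90.000

cos θ_2 = (106.0000−9²−5²)/(2·9·5) = 0.0000; θ_2 = 90.0000° (elbow-up)
β = atan2(-9.0000,5.0000) = -60.9454°; ψ = atan2(5.0000,9.0000) = 29.0546°
θ_1 = β − ψ = -90.0000°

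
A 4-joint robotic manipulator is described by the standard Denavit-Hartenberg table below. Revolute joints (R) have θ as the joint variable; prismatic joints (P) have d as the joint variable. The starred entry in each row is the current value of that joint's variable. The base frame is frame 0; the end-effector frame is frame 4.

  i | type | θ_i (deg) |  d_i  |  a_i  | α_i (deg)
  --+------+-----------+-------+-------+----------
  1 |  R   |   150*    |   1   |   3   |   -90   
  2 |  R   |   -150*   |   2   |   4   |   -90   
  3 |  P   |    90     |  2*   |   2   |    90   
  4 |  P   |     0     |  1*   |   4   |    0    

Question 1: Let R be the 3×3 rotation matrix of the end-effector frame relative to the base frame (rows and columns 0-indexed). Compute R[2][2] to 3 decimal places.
End-effector z-axis (col 2 of R) = (0.7500,-0.4330,0.5000)
R[2][2] = 0.5000

0.500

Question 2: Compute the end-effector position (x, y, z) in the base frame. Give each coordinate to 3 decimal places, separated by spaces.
after link 1: o_1 = (-2.5981, 1.5000, 1.0000)
after link 2: o_2 = (-0.5981, -1.9641, 3.0000)
after link 3: o_3 = (-0.4641, 0.2679, 4.7321)
after link 4: o_4 = (2.2859, 3.2990, 5.2321)

2.286 3.299 5.232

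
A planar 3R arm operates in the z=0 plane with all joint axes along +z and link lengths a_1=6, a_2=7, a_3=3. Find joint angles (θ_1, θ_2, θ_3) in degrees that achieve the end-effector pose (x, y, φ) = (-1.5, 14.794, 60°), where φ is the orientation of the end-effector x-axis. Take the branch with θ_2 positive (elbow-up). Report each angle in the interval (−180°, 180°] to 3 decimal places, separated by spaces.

87.635 30.008 -57.642

wrist centre = target − a_3·(cos φ, sin φ) = (-3.0000, 12.1959)
cos θ_2 = (157.7406−6²−7²)/(2·6·7) = 0.8660; θ_2 = 30.0076° (elbow-up)
β = atan2(12.1959,-3.0000) = 103.8195°; ψ = atan2(3.5008,12.0617) = 16.1849°
θ_1 = β − ψ = 87.6346°
θ_3 = φ − θ_1 − θ_2 = -57.6422° (wrapped to (-180°,180°])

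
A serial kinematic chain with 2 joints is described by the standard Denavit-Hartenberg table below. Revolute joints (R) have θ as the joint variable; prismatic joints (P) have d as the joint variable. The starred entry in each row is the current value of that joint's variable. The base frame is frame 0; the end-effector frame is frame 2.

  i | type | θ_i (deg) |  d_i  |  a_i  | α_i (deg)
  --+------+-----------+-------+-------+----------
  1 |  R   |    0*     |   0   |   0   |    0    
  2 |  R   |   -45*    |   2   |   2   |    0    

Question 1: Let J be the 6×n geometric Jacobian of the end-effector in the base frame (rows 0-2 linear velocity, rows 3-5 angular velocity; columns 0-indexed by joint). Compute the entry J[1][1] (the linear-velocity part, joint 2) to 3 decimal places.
1.414

axis z_1 = (0.0000,0.0000,1.0000); lever o_n−o_1 = (1.4142,-1.4142,2.0000)
cross product → J_v[:, 1] = (1.4142,1.4142,-0.0000)
J_ω[:, 1] = z_1
entry J[1][1] = 1.4142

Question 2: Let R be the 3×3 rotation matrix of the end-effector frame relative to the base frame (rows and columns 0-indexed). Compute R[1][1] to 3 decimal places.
End-effector y-axis (col 1 of R) = (0.7071,0.7071,0.0000)
R[1][1] = 0.7071

0.707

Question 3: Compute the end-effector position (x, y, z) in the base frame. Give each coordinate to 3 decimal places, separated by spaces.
after link 1: o_1 = (0.0000, 0.0000, 0.0000)
after link 2: o_2 = (1.4142, -1.4142, 2.0000)

1.414 -1.414 2.000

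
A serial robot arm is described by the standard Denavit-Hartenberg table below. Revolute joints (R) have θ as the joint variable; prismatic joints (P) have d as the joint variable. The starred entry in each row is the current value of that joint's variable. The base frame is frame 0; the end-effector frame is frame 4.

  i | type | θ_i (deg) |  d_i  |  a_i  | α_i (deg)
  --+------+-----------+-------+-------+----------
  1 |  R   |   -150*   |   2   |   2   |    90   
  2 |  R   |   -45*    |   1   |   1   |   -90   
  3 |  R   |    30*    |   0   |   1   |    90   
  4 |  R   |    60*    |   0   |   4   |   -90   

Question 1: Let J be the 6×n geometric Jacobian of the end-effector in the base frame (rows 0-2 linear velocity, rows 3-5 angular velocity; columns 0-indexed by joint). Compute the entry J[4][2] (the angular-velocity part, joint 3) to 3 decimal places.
-0.354

axis z_2 = (-0.6124,-0.3536,0.7071); lever o_n−o_2 = (-2.9623,-3.4423,0.6124)
cross product → J_v[:, 2] = (2.2176,-1.7197,1.0607)
J_ω[:, 2] = z_2
entry J[4][2] = -0.3536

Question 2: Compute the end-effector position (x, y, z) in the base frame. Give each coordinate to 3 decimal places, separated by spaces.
-5.807 -3.930 1.905

after link 1: o_1 = (-1.7321, -1.0000, 2.0000)
after link 2: o_2 = (-2.8444, -0.4875, 1.2929)
after link 3: o_3 = (-3.1248, -1.2267, 0.6805)
after link 4: o_4 = (-5.8067, -3.9299, 1.9053)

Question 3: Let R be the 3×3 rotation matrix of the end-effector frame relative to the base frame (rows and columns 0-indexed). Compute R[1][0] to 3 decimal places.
-0.676

End-effector x-axis (col 0 of R) = (-0.6705,-0.6758,0.3062)
R[1][0] = -0.6758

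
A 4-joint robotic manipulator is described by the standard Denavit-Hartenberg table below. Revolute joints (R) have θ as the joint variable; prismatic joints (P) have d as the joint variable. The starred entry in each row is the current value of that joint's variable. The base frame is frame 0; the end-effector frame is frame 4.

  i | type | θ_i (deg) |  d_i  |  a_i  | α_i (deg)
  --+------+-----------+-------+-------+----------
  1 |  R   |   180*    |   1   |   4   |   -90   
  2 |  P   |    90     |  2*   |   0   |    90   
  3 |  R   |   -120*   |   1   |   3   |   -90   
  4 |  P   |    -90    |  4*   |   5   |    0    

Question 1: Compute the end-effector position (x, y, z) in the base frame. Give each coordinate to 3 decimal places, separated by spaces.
-10.000 2.598 -0.964

after link 1: o_1 = (-4.0000, 0.0000, 1.0000)
after link 2: o_2 = (-4.0000, -2.0000, 1.0000)
after link 3: o_3 = (-5.0000, 0.5981, 2.5000)
after link 4: o_4 = (-10.0000, 2.5981, -0.9641)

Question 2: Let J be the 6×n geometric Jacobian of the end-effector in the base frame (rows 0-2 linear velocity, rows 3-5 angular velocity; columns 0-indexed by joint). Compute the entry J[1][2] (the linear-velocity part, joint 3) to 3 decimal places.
-1.964

axis z_2 = (-1.0000,0.0000,0.0000); lever o_n−o_2 = (-6.0000,4.5981,-1.9641)
cross product → J_v[:, 2] = (-0.0000,-1.9641,-4.5981)
J_ω[:, 2] = z_2
entry J[1][2] = -1.9641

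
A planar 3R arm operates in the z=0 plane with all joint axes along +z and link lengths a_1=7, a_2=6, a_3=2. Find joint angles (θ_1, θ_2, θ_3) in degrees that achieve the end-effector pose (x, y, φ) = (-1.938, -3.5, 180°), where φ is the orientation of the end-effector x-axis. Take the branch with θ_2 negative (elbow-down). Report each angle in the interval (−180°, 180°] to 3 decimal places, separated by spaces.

wrist centre = target − a_3·(cos φ, sin φ) = (0.0620, -3.5000)
cos θ_2 = (12.2538−7²−6²)/(2·7·6) = -0.8660; θ_2 = -150.0000° (elbow-down)
β = atan2(-3.5000,0.0620) = -88.9852°; ψ = atan2(-3.0000,1.8038) = -58.9822°
θ_1 = β − ψ = -30.0029°
θ_3 = φ − θ_1 − θ_2 = 0.0029° (wrapped to (-180°,180°])

-30.003 -150.000 0.003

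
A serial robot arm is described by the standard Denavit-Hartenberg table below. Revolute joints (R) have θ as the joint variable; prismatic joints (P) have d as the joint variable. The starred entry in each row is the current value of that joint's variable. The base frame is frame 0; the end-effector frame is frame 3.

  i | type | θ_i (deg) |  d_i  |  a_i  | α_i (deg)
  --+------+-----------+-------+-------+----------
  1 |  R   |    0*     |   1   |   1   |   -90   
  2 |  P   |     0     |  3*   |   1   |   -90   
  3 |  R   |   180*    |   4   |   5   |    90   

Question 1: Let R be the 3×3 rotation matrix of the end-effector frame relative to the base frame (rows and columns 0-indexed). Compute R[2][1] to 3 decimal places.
End-effector y-axis (col 1 of R) = (-0.0000,0.0000,-1.0000)
R[2][1] = -1.0000

-1.000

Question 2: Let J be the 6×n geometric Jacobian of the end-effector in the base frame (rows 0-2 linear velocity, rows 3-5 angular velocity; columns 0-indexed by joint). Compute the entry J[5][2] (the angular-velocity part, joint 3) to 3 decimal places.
axis z_2 = (0.0000,0.0000,-1.0000); lever o_n−o_2 = (-5.0000,0.0000,-4.0000)
cross product → J_v[:, 2] = (-0.0000,5.0000,0.0000)
J_ω[:, 2] = z_2
entry J[5][2] = -1.0000

-1.000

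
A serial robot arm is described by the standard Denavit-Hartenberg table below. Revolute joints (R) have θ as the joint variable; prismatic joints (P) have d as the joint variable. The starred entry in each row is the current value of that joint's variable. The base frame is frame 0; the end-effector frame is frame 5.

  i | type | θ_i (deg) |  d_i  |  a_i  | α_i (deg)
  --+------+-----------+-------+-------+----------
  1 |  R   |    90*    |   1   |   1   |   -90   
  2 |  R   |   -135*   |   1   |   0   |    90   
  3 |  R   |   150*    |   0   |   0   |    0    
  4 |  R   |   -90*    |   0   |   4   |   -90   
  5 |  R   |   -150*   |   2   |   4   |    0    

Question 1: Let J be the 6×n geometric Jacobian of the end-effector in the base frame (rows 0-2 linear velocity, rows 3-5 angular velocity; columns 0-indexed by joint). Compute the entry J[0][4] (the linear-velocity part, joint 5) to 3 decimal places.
axis z_4 = (-0.5000,0.6124,-0.6124); lever o_n−o_4 = (2.0000,1.0353,-3.8637)
cross product → J_v[:, 4] = (-1.7321,-3.1566,-1.7424)
J_ω[:, 4] = z_4
entry J[0][4] = -1.7321

-1.732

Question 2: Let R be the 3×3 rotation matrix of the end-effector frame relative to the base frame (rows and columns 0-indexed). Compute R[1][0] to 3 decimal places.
End-effector x-axis (col 0 of R) = (0.7500,-0.0474,-0.6597)
R[1][0] = -0.0474

-0.047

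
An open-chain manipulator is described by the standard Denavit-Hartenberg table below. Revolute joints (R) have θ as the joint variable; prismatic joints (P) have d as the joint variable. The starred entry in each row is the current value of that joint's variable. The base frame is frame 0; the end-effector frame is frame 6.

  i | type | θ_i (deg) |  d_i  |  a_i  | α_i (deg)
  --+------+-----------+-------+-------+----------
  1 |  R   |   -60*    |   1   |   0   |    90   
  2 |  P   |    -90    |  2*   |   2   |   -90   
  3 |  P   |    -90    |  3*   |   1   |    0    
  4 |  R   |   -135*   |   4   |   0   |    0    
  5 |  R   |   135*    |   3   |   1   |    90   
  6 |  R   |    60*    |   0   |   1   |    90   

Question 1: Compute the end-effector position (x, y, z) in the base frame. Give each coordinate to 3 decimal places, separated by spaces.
1.536 -11.660 -1.000

after link 1: o_1 = (0.0000, 0.0000, 1.0000)
after link 2: o_2 = (-1.7321, -1.0000, -1.0000)
after link 3: o_3 = (-1.0981, -4.0981, -1.0000)
after link 4: o_4 = (0.9019, -7.5622, -1.0000)
after link 5: o_5 = (1.5359, -10.6603, -1.0000)
after link 6: o_6 = (1.5359, -11.6603, -1.0000)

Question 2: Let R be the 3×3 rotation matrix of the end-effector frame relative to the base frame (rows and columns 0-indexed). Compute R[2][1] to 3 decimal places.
1.000

End-effector y-axis (col 1 of R) = (0.0000,0.0000,1.0000)
R[2][1] = 1.0000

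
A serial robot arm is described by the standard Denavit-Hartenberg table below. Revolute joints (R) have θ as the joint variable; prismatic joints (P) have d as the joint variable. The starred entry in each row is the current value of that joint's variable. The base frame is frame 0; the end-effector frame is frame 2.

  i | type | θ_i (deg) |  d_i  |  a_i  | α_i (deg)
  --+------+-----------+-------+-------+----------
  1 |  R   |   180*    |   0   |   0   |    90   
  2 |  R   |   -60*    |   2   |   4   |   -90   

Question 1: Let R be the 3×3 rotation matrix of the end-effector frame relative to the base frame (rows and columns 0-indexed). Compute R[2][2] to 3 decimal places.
End-effector z-axis (col 2 of R) = (-0.8660,0.0000,0.5000)
R[2][2] = 0.5000

0.500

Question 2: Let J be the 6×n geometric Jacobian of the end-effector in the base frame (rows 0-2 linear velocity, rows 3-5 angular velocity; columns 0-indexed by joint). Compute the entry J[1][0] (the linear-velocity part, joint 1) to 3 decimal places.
-2.000

axis z_0 = ẑ; lever o_n−o_0 = (-2.0000,2.0000,-3.4641)
cross product → J_v[:, 0] = (-2.0000,-2.0000,0.0000)
J_ω[:, 0] = z_0
entry J[1][0] = -2.0000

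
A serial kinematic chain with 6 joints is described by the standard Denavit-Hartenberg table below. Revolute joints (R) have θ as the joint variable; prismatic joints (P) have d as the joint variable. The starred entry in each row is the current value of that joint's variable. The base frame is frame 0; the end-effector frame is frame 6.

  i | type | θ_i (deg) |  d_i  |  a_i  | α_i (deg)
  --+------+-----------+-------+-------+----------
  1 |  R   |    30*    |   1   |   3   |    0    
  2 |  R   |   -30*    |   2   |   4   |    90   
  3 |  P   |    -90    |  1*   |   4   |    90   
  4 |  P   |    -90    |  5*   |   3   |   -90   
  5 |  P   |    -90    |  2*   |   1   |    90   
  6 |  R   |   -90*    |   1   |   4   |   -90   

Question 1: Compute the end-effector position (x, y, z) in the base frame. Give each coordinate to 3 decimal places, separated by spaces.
after link 1: o_1 = (2.5981, 1.5000, 1.0000)
after link 2: o_2 = (6.5981, 1.5000, 3.0000)
after link 3: o_3 = (6.5981, 0.5000, -1.0000)
after link 4: o_4 = (1.5981, 3.5000, -1.0000)
after link 5: o_5 = (0.5981, 3.5000, -3.0000)
after link 6: o_6 = (0.5981, 2.5000, 1.0000)

0.598 2.500 1.000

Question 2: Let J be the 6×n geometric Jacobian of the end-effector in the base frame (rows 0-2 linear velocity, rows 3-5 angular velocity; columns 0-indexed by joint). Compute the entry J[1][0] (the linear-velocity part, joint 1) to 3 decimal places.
0.598

axis z_0 = ẑ; lever o_n−o_0 = (0.5981,2.5000,1.0000)
cross product → J_v[:, 0] = (-2.5000,0.5981,0.0000)
J_ω[:, 0] = z_0
entry J[1][0] = 0.5981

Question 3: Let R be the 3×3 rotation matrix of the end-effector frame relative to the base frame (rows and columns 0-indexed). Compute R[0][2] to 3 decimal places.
End-effector z-axis (col 2 of R) = (-1.0000,-0.0000,-0.0000)
R[0][2] = -1.0000

-1.000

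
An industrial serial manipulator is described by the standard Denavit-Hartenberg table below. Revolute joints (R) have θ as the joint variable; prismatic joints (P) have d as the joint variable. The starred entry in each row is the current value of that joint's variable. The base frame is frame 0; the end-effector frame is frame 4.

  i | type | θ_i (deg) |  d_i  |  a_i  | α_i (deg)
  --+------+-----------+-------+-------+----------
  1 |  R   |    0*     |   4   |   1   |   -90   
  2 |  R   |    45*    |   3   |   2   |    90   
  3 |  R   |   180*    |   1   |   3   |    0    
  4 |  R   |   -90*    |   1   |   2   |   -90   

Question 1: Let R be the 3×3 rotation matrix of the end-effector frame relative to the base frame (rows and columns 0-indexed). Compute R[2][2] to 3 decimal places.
End-effector z-axis (col 2 of R) = (-0.7071,0.0000,0.7071)
R[2][2] = 0.7071

0.707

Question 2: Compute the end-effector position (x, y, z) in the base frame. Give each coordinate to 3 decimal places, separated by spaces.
after link 1: o_1 = (1.0000, 0.0000, 4.0000)
after link 2: o_2 = (2.4142, 3.0000, 2.5858)
after link 3: o_3 = (1.0000, 3.0000, 5.4142)
after link 4: o_4 = (1.7071, 5.0000, 6.1213)

1.707 5.000 6.121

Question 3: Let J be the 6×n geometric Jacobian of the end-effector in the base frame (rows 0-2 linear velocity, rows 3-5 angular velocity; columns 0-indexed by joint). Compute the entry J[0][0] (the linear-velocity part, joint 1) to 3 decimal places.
axis z_0 = ẑ; lever o_n−o_0 = (1.7071,5.0000,6.1213)
cross product → J_v[:, 0] = (-5.0000,1.7071,0.0000)
J_ω[:, 0] = z_0
entry J[0][0] = -5.0000

-5.000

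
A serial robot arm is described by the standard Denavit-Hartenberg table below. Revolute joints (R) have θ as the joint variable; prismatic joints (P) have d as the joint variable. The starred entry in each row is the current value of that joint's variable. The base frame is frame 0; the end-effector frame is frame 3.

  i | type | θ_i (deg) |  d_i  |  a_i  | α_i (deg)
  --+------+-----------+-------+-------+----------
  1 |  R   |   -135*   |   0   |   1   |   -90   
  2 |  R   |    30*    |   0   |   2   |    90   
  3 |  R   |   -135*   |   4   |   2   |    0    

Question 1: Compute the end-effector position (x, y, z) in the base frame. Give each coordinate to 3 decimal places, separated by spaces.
-3.480 -1.480 3.171

after link 1: o_1 = (-0.7071, -0.7071, 0.0000)
after link 2: o_2 = (-1.9319, -1.9319, -1.0000)
after link 3: o_3 = (-3.4800, -1.4800, 3.1712)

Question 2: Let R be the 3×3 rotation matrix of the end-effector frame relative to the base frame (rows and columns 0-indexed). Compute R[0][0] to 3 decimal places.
End-effector x-axis (col 0 of R) = (-0.0670,0.9330,0.3536)
R[0][0] = -0.0670

-0.067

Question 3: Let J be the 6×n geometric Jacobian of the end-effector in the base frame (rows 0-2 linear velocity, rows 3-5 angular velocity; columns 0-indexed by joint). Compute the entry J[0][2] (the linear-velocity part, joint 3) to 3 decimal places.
axis z_2 = (-0.3536,-0.3536,0.8660); lever o_n−o_2 = (-1.5482,0.4518,4.1712)
cross product → J_v[:, 2] = (-1.8660,0.1340,-0.7071)
J_ω[:, 2] = z_2
entry J[0][2] = -1.8660

-1.866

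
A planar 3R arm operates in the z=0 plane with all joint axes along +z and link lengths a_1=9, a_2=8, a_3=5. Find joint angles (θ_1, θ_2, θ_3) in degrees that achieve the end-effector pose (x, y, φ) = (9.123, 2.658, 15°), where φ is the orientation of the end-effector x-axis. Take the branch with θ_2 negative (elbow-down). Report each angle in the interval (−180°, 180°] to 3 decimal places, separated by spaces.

80.242 -149.999 84.757

wrist centre = target − a_3·(cos φ, sin φ) = (4.2934, 1.3639)
cos θ_2 = (20.2933−9²−8²)/(2·9·8) = -0.8660; θ_2 = -149.9993° (elbow-down)
β = atan2(1.3639,4.2934) = 17.6239°; ψ = atan2(-4.0001,2.0718) = -62.6181°
θ_1 = β − ψ = 80.2419°
θ_3 = φ − θ_1 − θ_2 = 84.7573° (wrapped to (-180°,180°])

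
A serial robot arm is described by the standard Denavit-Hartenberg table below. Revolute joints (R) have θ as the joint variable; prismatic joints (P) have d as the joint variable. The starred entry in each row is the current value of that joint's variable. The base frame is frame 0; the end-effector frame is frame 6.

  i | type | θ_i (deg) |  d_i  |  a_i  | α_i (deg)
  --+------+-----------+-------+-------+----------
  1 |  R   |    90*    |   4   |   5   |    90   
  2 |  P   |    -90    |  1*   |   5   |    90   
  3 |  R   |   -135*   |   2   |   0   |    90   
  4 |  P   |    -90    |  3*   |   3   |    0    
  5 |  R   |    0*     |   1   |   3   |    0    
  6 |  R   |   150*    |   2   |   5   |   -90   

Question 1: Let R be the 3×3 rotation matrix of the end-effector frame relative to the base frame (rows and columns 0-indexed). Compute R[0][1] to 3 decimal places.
End-effector y-axis (col 1 of R) = (-0.7071,0.0000,-0.7071)
R[0][1] = -0.7071

-0.707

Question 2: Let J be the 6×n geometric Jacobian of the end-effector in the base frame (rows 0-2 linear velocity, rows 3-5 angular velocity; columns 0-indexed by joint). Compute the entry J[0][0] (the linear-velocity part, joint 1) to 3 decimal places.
axis z_0 = ẑ; lever o_n−o_0 = (3.4749,4.6699,5.0104)
cross product → J_v[:, 0] = (-4.6699,3.4749,0.0000)
J_ω[:, 0] = z_0
entry J[0][0] = -4.6699

-4.670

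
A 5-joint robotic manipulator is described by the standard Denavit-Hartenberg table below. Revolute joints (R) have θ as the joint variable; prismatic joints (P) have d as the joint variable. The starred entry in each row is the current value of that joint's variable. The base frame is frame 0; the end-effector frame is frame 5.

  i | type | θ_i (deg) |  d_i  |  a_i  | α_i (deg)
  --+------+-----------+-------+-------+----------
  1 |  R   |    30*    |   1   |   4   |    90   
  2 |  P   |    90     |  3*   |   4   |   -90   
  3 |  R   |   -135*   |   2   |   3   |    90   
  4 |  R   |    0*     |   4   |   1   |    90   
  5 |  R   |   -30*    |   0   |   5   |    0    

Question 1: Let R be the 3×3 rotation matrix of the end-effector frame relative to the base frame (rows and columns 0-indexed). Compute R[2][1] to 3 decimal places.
End-effector y-axis (col 1 of R) = (-0.1294,0.2241,-0.9659)
R[2][1] = -0.9659

-0.966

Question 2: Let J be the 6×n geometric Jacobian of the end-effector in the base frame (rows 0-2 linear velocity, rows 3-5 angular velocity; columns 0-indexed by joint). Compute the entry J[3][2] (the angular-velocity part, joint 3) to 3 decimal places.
-0.866

axis z_2 = (-0.8660,-0.5000,0.0000); lever o_n−o_2 = (0.6828,-5.1826,-6.9509)
cross product → J_v[:, 2] = (3.4755,-6.0197,4.8296)
J_ω[:, 2] = z_2
entry J[3][2] = -0.8660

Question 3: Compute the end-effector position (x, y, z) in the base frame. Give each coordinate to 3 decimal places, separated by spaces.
after link 1: o_1 = (3.4641, 2.0000, 1.0000)
after link 2: o_2 = (4.9641, -0.5981, 5.0000)
after link 3: o_3 = (4.2927, -3.4352, 2.8787)
after link 4: o_4 = (3.2321, -1.5981, -0.6569)
after link 5: o_5 = (5.6469, -5.7807, -1.9509)

5.647 -5.781 -1.951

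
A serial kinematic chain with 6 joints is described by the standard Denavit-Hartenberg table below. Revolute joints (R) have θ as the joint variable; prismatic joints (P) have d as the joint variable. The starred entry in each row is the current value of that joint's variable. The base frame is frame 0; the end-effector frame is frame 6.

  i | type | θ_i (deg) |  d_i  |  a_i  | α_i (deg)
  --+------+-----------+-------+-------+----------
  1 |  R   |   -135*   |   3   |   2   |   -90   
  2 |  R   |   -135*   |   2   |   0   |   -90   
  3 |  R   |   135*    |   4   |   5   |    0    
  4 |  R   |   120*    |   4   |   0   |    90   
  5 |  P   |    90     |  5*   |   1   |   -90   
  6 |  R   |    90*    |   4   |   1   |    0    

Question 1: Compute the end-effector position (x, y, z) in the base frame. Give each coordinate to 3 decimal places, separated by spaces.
-13.646 -4.546 4.864

after link 1: o_1 = (-1.4142, -1.4142, 3.0000)
after link 2: o_2 = (0.0000, -2.8284, 3.0000)
after link 3: o_3 = (-6.2678, -4.0962, 3.3284)
after link 4: o_4 = (-8.2678, -6.0962, 6.1569)
after link 5: o_5 = (-12.0976, -8.0959, 3.4489)
after link 6: o_6 = (-13.6461, -4.5463, 4.8640)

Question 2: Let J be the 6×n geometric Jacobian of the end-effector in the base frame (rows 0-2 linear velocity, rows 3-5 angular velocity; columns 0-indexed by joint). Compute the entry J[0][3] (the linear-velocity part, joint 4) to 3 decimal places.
-0.449

axis z_3 = (-0.5000,-0.5000,0.7071); lever o_n−o_3 = (-7.3783,-0.4501,1.5355)
cross product → J_v[:, 3] = (-0.4495,-4.4495,-3.4641)
J_ω[:, 3] = z_3
entry J[0][3] = -0.4495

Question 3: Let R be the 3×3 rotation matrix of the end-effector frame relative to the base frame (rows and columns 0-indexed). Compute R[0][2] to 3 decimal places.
End-effector z-axis (col 2 of R) = (-0.5536,0.8124,0.1830)
R[0][2] = -0.5536

-0.554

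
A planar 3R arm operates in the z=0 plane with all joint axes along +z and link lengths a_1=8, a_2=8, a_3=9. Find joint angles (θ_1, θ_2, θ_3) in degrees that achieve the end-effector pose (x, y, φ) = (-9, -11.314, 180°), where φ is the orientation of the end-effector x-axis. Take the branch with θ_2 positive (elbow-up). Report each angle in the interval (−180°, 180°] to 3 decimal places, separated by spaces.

-134.999 89.997 -134.999

wrist centre = target − a_3·(cos φ, sin φ) = (0.0000, -11.3140)
cos θ_2 = (128.0066−8²−8²)/(2·8·8) = 0.0001; θ_2 = 89.9970° (elbow-up)
β = atan2(-11.3140,0.0000) = -90.0000°; ψ = atan2(8.0000,8.0004) = 44.9985°
θ_1 = β − ψ = -134.9985°
θ_3 = φ − θ_1 − θ_2 = -134.9985° (wrapped to (-180°,180°])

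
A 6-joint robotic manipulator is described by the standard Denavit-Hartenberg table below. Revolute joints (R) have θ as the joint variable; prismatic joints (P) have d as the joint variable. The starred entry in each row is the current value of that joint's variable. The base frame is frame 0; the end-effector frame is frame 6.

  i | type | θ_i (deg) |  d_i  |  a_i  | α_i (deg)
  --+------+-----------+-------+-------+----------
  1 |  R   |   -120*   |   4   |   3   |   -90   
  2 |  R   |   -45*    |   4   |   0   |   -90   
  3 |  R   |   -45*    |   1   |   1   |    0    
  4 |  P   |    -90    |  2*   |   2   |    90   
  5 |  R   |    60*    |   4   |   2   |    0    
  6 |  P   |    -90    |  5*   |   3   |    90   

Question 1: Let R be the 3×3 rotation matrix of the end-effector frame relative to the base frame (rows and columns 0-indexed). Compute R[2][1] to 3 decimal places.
-0.500

End-effector y-axis (col 1 of R) = (-0.3624,0.7866,-0.5000)
R[2][1] = -0.5000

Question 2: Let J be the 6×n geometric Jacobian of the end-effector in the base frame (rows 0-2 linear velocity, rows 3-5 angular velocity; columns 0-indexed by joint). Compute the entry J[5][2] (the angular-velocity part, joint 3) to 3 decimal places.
-0.707

axis z_2 = (-0.3536,-0.6124,-0.7071); lever o_n−o_2 = (0.7859,4.7581,-9.0844)
cross product → J_v[:, 2] = (8.9276,-3.7676,-1.2010)
J_ω[:, 2] = z_2
entry J[5][2] = -0.7071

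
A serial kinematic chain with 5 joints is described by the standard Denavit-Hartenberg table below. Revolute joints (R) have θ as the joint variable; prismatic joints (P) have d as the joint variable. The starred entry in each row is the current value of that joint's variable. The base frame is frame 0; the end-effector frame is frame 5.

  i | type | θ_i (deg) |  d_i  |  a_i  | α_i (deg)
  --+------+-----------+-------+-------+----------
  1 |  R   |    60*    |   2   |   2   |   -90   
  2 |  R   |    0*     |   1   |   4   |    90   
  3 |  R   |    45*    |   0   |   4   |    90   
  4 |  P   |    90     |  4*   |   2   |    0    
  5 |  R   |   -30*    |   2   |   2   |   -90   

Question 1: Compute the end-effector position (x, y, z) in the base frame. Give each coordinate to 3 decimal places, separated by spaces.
after link 1: o_1 = (1.0000, 1.7321, 2.0000)
after link 2: o_2 = (2.1340, 5.6962, 2.0000)
after link 3: o_3 = (1.0987, 9.5599, 2.0000)
after link 4: o_4 = (4.9624, 10.5951, 4.0000)
after link 5: o_5 = (6.6354, 12.0787, 5.7321)

6.635 12.079 5.732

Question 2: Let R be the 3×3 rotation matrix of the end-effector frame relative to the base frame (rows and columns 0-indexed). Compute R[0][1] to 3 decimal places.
End-effector y-axis (col 1 of R) = (-0.9659,-0.2588,-0.0000)
R[0][1] = -0.9659

-0.966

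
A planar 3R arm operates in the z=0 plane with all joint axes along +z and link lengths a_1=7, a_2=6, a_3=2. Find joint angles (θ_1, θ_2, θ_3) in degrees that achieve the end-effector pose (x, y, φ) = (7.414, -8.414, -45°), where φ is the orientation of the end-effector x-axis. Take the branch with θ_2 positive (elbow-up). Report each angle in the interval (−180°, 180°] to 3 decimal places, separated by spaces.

wrist centre = target − a_3·(cos φ, sin φ) = (5.9998, -6.9998)
cos θ_2 = (84.9944−7²−6²)/(2·7·6) = -0.0001; θ_2 = 90.0038° (elbow-up)
β = atan2(-6.9998,5.9998) = -49.3988°; ψ = atan2(6.0000,6.9996) = 40.6029°
θ_1 = β − ψ = -90.0017°
θ_3 = φ − θ_1 − θ_2 = -45.0020° (wrapped to (-180°,180°])

-90.002 90.004 -45.002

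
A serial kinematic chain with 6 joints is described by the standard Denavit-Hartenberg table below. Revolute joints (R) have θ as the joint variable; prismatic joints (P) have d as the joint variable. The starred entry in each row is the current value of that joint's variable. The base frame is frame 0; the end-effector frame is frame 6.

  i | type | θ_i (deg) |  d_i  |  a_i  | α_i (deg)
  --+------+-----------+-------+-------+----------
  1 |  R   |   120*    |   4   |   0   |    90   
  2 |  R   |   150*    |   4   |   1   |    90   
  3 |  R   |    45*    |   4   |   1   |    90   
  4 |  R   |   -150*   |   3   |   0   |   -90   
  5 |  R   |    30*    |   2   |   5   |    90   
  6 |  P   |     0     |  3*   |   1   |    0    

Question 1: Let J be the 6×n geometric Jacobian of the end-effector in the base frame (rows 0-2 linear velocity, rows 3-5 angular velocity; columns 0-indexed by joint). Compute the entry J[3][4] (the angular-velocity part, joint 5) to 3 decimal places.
0.676

axis z_4 = (0.6758,-0.4634,-0.5732); lever o_n−o_4 = (-3.0151,-0.9961,-6.2383)
cross product → J_v[:, 4] = (2.3198,5.9441,-2.0703)
J_ω[:, 4] = z_4
entry J[3][4] = 0.6758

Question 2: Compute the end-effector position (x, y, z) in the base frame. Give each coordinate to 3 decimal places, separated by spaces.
after link 1: o_1 = (0.0000, 0.0000, 4.0000)
after link 2: o_2 = (3.8971, 1.2500, 4.5000)
after link 3: o_3 = (3.8157, 2.8053, 8.3177)
after link 4: o_4 = (2.8971, 0.1536, 9.3783)
after link 5: o_5 = (2.1108, 1.1620, 4.1472)
after link 6: o_6 = (-0.1180, -0.8425, 3.1400)

-0.118 -0.843 3.140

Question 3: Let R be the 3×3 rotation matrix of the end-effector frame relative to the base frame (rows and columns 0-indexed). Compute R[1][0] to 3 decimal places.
End-effector x-axis (col 0 of R) = (-0.4276,0.3870,-0.8169)
R[1][0] = 0.3870

0.387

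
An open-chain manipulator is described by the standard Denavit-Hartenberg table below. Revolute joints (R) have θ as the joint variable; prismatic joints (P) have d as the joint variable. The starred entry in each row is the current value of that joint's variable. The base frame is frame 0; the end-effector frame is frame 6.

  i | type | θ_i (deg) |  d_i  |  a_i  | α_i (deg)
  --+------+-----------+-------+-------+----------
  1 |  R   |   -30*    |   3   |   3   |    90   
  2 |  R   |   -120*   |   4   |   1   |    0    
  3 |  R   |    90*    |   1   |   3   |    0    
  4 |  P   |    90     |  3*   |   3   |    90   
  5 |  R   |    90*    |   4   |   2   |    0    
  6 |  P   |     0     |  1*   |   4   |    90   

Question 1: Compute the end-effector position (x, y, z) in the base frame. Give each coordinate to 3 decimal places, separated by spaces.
2.464 -17.588 0.732

after link 1: o_1 = (2.5981, -1.5000, 3.0000)
after link 2: o_2 = (0.1651, -4.7141, 2.1340)
after link 3: o_3 = (1.9151, -6.8792, 0.6340)
after link 4: o_4 = (1.7141, -10.2272, 3.2321)
after link 5: o_5 = (3.7141, -13.6913, 1.2321)
after link 6: o_6 = (2.4641, -17.5885, 0.7321)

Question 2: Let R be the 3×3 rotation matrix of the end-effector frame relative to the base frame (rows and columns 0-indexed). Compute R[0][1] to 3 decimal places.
0.750

End-effector y-axis (col 1 of R) = (0.7500,-0.4330,-0.5000)
R[0][1] = 0.7500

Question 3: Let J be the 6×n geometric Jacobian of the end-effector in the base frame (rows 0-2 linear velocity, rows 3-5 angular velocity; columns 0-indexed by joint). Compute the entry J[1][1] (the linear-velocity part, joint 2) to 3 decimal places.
-1.134

axis z_1 = (-0.5000,-0.8660,0.0000); lever o_n−o_1 = (-0.1340,-16.0885,-2.2679)
cross product → J_v[:, 1] = (1.9641,-1.1340,7.9282)
J_ω[:, 1] = z_1
entry J[1][1] = -1.1340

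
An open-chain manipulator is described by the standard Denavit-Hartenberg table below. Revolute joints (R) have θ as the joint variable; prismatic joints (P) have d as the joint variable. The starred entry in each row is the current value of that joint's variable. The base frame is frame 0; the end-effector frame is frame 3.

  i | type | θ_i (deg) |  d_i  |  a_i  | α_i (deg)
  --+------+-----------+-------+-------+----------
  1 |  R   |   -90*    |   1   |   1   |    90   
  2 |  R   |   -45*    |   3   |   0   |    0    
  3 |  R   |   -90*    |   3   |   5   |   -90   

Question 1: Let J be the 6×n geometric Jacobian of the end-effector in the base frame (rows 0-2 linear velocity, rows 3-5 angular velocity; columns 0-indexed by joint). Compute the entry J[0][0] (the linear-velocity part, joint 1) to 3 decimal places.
-2.536

axis z_0 = ẑ; lever o_n−o_0 = (-6.0000,2.5355,-2.5355)
cross product → J_v[:, 0] = (-2.5355,-6.0000,0.0000)
J_ω[:, 0] = z_0
entry J[0][0] = -2.5355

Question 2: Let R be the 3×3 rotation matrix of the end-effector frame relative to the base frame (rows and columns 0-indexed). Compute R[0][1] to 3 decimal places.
1.000

End-effector y-axis (col 1 of R) = (1.0000,0.0000,-0.0000)
R[0][1] = 1.0000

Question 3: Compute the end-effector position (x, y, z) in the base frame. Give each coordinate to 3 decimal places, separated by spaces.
after link 1: o_1 = (0.0000, -1.0000, 1.0000)
after link 2: o_2 = (-3.0000, -1.0000, 1.0000)
after link 3: o_3 = (-6.0000, 2.5355, -2.5355)

-6.000 2.536 -2.536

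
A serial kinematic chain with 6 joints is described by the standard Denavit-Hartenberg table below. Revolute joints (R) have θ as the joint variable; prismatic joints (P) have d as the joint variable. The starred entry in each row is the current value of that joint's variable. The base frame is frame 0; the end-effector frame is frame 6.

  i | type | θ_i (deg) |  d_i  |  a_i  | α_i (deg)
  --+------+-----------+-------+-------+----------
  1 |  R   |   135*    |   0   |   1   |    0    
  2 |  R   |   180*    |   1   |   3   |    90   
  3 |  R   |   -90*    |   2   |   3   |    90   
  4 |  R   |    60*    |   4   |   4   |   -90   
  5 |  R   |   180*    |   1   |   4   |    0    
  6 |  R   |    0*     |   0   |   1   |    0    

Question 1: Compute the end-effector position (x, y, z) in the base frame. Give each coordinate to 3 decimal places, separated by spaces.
after link 1: o_1 = (-0.7071, 0.7071, 0.0000)
after link 2: o_2 = (1.4142, -1.4142, 1.0000)
after link 3: o_3 = (-0.0000, -2.8284, -2.0000)
after link 4: o_4 = (-5.2779, -2.4495, -4.0000)
after link 5: o_5 = (-3.1820, -0.3536, -1.1340)
after link 6: o_6 = (-2.5696, 0.2588, -0.6340)

-2.570 0.259 -0.634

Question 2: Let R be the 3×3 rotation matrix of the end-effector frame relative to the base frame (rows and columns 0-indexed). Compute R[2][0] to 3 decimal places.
0.500

End-effector x-axis (col 0 of R) = (0.6124,0.6124,0.5000)
R[2][0] = 0.5000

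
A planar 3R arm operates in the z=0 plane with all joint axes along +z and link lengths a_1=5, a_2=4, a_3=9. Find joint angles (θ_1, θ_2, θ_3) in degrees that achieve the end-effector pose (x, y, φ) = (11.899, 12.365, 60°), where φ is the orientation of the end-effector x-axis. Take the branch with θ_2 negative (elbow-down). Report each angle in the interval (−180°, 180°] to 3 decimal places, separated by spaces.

wrist centre = target − a_3·(cos φ, sin φ) = (7.3990, 4.5708)
cos θ_2 = (75.6372−5²−4²)/(2·5·4) = 0.8659; θ_2 = -30.0111° (elbow-down)
β = atan2(4.5708,7.3990) = 31.7059°; ψ = atan2(-2.0007,8.4637) = -13.2996°
θ_1 = β − ψ = 45.0055°
θ_3 = φ − θ_1 − θ_2 = 45.0056° (wrapped to (-180°,180°])

45.005 -30.011 45.006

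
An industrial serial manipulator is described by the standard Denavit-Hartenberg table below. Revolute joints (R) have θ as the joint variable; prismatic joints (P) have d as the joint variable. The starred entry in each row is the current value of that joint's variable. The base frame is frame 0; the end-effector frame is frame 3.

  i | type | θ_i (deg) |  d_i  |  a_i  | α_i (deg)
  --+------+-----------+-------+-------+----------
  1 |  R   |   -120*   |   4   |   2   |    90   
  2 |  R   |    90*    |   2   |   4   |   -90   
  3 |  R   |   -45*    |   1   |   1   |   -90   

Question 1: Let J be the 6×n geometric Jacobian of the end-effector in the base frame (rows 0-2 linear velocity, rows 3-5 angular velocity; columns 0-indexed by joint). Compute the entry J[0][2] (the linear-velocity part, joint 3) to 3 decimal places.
axis z_2 = (0.5000,0.8660,0.0000); lever o_n−o_2 = (-0.1124,1.2196,0.7071)
cross product → J_v[:, 2] = (0.6124,-0.3536,0.7071)
J_ω[:, 2] = z_2
entry J[0][2] = 0.6124

0.612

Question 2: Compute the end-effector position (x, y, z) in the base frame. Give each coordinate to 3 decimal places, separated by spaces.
-2.844 0.488 8.707

after link 1: o_1 = (-1.0000, -1.7321, 4.0000)
after link 2: o_2 = (-2.7321, -0.7321, 8.0000)
after link 3: o_3 = (-2.8444, 0.4875, 8.7071)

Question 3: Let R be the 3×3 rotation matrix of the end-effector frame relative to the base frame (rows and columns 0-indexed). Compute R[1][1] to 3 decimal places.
-0.866

End-effector y-axis (col 1 of R) = (-0.5000,-0.8660,-0.0000)
R[1][1] = -0.8660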